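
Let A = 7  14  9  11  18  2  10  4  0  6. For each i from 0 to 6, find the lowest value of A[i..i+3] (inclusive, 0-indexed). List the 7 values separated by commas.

[7, 14, 9, 11] → min 7
[14, 9, 11, 18] → min 9
[9, 11, 18, 2] → min 2
[11, 18, 2, 10] → min 2
[18, 2, 10, 4] → min 2
[2, 10, 4, 0] → min 0
[10, 4, 0, 6] → min 0

7, 9, 2, 2, 2, 0, 0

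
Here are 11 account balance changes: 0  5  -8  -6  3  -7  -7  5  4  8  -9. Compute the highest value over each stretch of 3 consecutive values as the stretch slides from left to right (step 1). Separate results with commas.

Sliding a size-3 window across the 11 values:
[0, 5, -8] → max 5
[5, -8, -6] → max 5
[-8, -6, 3] → max 3
[-6, 3, -7] → max 3
[3, -7, -7] → max 3
[-7, -7, 5] → max 5
[-7, 5, 4] → max 5
[5, 4, 8] → max 8
[4, 8, -9] → max 8

5, 5, 3, 3, 3, 5, 5, 8, 8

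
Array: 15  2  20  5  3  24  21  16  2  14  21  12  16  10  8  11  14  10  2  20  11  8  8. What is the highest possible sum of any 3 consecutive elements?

61

15 2 20 → sum 37
2 20 5 → sum 27
20 5 3 → sum 28
5 3 24 → sum 32
3 24 21 → sum 48
24 21 16 → sum 61
21 16 2 → sum 39
16 2 14 → sum 32
2 14 21 → sum 37
14 21 12 → sum 47
21 12 16 → sum 49
12 16 10 → sum 38
16 10 8 → sum 34
10 8 11 → sum 29
8 11 14 → sum 33
11 14 10 → sum 35
14 10 2 → sum 26
10 2 20 → sum 32
2 20 11 → sum 33
20 11 8 → sum 39
11 8 8 → sum 27
Highest of these is 61.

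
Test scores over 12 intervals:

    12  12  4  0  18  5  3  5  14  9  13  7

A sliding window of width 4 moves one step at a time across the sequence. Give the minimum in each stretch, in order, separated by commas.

0, 0, 0, 0, 3, 3, 3, 5, 7

[12, 12, 4, 0] → min 0
[12, 4, 0, 18] → min 0
[4, 0, 18, 5] → min 0
[0, 18, 5, 3] → min 0
[18, 5, 3, 5] → min 3
[5, 3, 5, 14] → min 3
[3, 5, 14, 9] → min 3
[5, 14, 9, 13] → min 5
[14, 9, 13, 7] → min 7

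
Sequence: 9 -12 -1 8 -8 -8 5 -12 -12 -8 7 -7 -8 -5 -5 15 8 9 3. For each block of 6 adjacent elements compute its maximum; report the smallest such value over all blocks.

Window maxs for each of the 14 positions:
[9, -12, -1, 8, -8, -8] → max 9
[-12, -1, 8, -8, -8, 5] → max 8
[-1, 8, -8, -8, 5, -12] → max 8
[8, -8, -8, 5, -12, -12] → max 8
[-8, -8, 5, -12, -12, -8] → max 5
[-8, 5, -12, -12, -8, 7] → max 7
[5, -12, -12, -8, 7, -7] → max 7
[-12, -12, -8, 7, -7, -8] → max 7
[-12, -8, 7, -7, -8, -5] → max 7
[-8, 7, -7, -8, -5, -5] → max 7
[7, -7, -8, -5, -5, 15] → max 15
[-7, -8, -5, -5, 15, 8] → max 15
[-8, -5, -5, 15, 8, 9] → max 15
[-5, -5, 15, 8, 9, 3] → max 15
Smallest of these is 5.

5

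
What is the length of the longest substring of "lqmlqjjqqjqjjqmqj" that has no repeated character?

add l: [l] len 1
add q: [l, q] len 2
add m: [l, q, m] len 3
add l (repeat l, move left end past it): [q, m, l] len 3
add q (repeat q, move left end past it): [m, l, q] len 3
add j: [m, l, q, j] len 4
add j (repeat j, move left end past it): [j] len 1
add q: [j, q] len 2
add q (repeat q, move left end past it): [q] len 1
add j: [q, j] len 2
add q (repeat q, move left end past it): [j, q] len 2
add j (repeat j, move left end past it): [q, j] len 2
add j (repeat j, move left end past it): [j] len 1
add q: [j, q] len 2
add m: [j, q, m] len 3
add q (repeat q, move left end past it): [m, q] len 2
add j: [m, q, j] len 3
Longest all-distinct length: 4.

4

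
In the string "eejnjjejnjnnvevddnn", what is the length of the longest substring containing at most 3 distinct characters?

12

[e] 1 distinct, len 1
[e, e] 1 distinct, len 2
[e, e, j] 2 distinct, len 3
[e, e, j, n] 3 distinct, len 4
[e, e, j, n, j] 3 distinct, len 5
[e, e, j, n, j, j] 3 distinct, len 6
[e, e, j, n, j, j, e] 3 distinct, len 7
[e, e, j, n, j, j, e, j] 3 distinct, len 8
[e, e, j, n, j, j, e, j, n] 3 distinct, len 9
[e, e, j, n, j, j, e, j, n, j] 3 distinct, len 10
[e, e, j, n, j, j, e, j, n, j, n] 3 distinct, len 11
[e, e, j, n, j, j, e, j, n, j, n, n] 3 distinct, len 12
[j, n, j, n, n, v] 3 distinct, len 6
[n, n, v, e] 3 distinct, len 4
[n, n, v, e, v] 3 distinct, len 5
[v, e, v, d] 3 distinct, len 4
[v, e, v, d, d] 3 distinct, len 5
[v, d, d, n] 3 distinct, len 4
[v, d, d, n, n] 3 distinct, len 5
Longest length with ≤3 distinct: 12.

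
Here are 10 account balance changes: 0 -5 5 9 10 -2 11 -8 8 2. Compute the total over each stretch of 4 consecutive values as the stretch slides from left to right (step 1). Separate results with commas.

9, 19, 22, 28, 11, 9, 13

Sliding a size-4 window across the 10 values:
0 -5 5 9 → sum 9
-5 5 9 10 → sum 19
5 9 10 -2 → sum 22
9 10 -2 11 → sum 28
10 -2 11 -8 → sum 11
-2 11 -8 8 → sum 9
11 -8 8 2 → sum 13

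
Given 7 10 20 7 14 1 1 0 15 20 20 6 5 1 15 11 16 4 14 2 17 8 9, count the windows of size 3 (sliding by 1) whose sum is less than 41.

[7, 10, 20] → sum 37  < 41 ✓
[10, 20, 7] → sum 37  < 41 ✓
[20, 7, 14] → sum 41
[7, 14, 1] → sum 22  < 41 ✓
[14, 1, 1] → sum 16  < 41 ✓
[1, 1, 0] → sum 2  < 41 ✓
[1, 0, 15] → sum 16  < 41 ✓
[0, 15, 20] → sum 35  < 41 ✓
[15, 20, 20] → sum 55
[20, 20, 6] → sum 46
[20, 6, 5] → sum 31  < 41 ✓
[6, 5, 1] → sum 12  < 41 ✓
[5, 1, 15] → sum 21  < 41 ✓
[1, 15, 11] → sum 27  < 41 ✓
[15, 11, 16] → sum 42
[11, 16, 4] → sum 31  < 41 ✓
[16, 4, 14] → sum 34  < 41 ✓
[4, 14, 2] → sum 20  < 41 ✓
[14, 2, 17] → sum 33  < 41 ✓
[2, 17, 8] → sum 27  < 41 ✓
[17, 8, 9] → sum 34  < 41 ✓
17 windows satisfy the condition.

17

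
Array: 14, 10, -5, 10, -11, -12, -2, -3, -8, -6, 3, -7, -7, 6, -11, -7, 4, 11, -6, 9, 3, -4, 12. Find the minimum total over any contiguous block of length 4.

-28

[14, 10, -5, 10] → sum 29
[10, -5, 10, -11] → sum 4
[-5, 10, -11, -12] → sum -18
[10, -11, -12, -2] → sum -15
[-11, -12, -2, -3] → sum -28
[-12, -2, -3, -8] → sum -25
[-2, -3, -8, -6] → sum -19
[-3, -8, -6, 3] → sum -14
[-8, -6, 3, -7] → sum -18
[-6, 3, -7, -7] → sum -17
[3, -7, -7, 6] → sum -5
[-7, -7, 6, -11] → sum -19
[-7, 6, -11, -7] → sum -19
[6, -11, -7, 4] → sum -8
[-11, -7, 4, 11] → sum -3
[-7, 4, 11, -6] → sum 2
[4, 11, -6, 9] → sum 18
[11, -6, 9, 3] → sum 17
[-6, 9, 3, -4] → sum 2
[9, 3, -4, 12] → sum 20
Minimum of these is -28.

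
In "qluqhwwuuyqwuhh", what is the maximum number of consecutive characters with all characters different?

[q] len 1
[q, l] len 2
[q, l, u] len 3
[l, u, q] len 3
[l, u, q, h] len 4
[l, u, q, h, w] len 5
[w] len 1
[w, u] len 2
[u] len 1
[u, y] len 2
[u, y, q] len 3
[u, y, q, w] len 4
[y, q, w, u] len 4
[y, q, w, u, h] len 5
[h] len 1
Longest all-distinct length: 5.

5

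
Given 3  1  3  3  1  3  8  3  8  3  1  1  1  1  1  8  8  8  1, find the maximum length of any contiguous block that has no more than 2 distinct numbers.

[3] 1 distinct, len 1
[3, 1] 2 distinct, len 2
[3, 1, 3] 2 distinct, len 3
[3, 1, 3, 3] 2 distinct, len 4
[3, 1, 3, 3, 1] 2 distinct, len 5
[3, 1, 3, 3, 1, 3] 2 distinct, len 6
[3, 8] 2 distinct, len 2
[3, 8, 3] 2 distinct, len 3
[3, 8, 3, 8] 2 distinct, len 4
[3, 8, 3, 8, 3] 2 distinct, len 5
[3, 1] 2 distinct, len 2
[3, 1, 1] 2 distinct, len 3
[3, 1, 1, 1] 2 distinct, len 4
[3, 1, 1, 1, 1] 2 distinct, len 5
[3, 1, 1, 1, 1, 1] 2 distinct, len 6
[1, 1, 1, 1, 1, 8] 2 distinct, len 6
[1, 1, 1, 1, 1, 8, 8] 2 distinct, len 7
[1, 1, 1, 1, 1, 8, 8, 8] 2 distinct, len 8
[1, 1, 1, 1, 1, 8, 8, 8, 1] 2 distinct, len 9
Longest length with ≤2 distinct: 9.

9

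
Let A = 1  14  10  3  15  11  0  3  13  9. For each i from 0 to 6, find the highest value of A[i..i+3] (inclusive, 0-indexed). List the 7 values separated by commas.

Sliding a size-4 window across the 10 values:
(1, 14, 10, 3) → max 14
(14, 10, 3, 15) → max 15
(10, 3, 15, 11) → max 15
(3, 15, 11, 0) → max 15
(15, 11, 0, 3) → max 15
(11, 0, 3, 13) → max 13
(0, 3, 13, 9) → max 13

14, 15, 15, 15, 15, 13, 13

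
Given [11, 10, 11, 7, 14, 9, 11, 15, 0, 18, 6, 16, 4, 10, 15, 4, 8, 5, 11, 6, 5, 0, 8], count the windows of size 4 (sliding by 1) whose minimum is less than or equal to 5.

15

[11, 10, 11, 7] → min 7
[10, 11, 7, 14] → min 7
[11, 7, 14, 9] → min 7
[7, 14, 9, 11] → min 7
[14, 9, 11, 15] → min 9
[9, 11, 15, 0] → min 0  ≤ 5 ✓
[11, 15, 0, 18] → min 0  ≤ 5 ✓
[15, 0, 18, 6] → min 0  ≤ 5 ✓
[0, 18, 6, 16] → min 0  ≤ 5 ✓
[18, 6, 16, 4] → min 4  ≤ 5 ✓
[6, 16, 4, 10] → min 4  ≤ 5 ✓
[16, 4, 10, 15] → min 4  ≤ 5 ✓
[4, 10, 15, 4] → min 4  ≤ 5 ✓
[10, 15, 4, 8] → min 4  ≤ 5 ✓
[15, 4, 8, 5] → min 4  ≤ 5 ✓
[4, 8, 5, 11] → min 4  ≤ 5 ✓
[8, 5, 11, 6] → min 5  ≤ 5 ✓
[5, 11, 6, 5] → min 5  ≤ 5 ✓
[11, 6, 5, 0] → min 0  ≤ 5 ✓
[6, 5, 0, 8] → min 0  ≤ 5 ✓
15 windows satisfy the condition.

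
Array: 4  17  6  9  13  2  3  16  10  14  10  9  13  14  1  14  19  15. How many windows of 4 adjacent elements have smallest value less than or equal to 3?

9

[4, 17, 6, 9] → min 4
[17, 6, 9, 13] → min 6
[6, 9, 13, 2] → min 2  ≤ 3 ✓
[9, 13, 2, 3] → min 2  ≤ 3 ✓
[13, 2, 3, 16] → min 2  ≤ 3 ✓
[2, 3, 16, 10] → min 2  ≤ 3 ✓
[3, 16, 10, 14] → min 3  ≤ 3 ✓
[16, 10, 14, 10] → min 10
[10, 14, 10, 9] → min 9
[14, 10, 9, 13] → min 9
[10, 9, 13, 14] → min 9
[9, 13, 14, 1] → min 1  ≤ 3 ✓
[13, 14, 1, 14] → min 1  ≤ 3 ✓
[14, 1, 14, 19] → min 1  ≤ 3 ✓
[1, 14, 19, 15] → min 1  ≤ 3 ✓
9 windows satisfy the condition.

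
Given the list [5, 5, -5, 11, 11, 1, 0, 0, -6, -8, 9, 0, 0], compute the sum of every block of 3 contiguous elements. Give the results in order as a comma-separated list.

5, 11, 17, 23, 12, 1, -6, -14, -5, 1, 9

(5, 5, -5) → sum 5
(5, -5, 11) → sum 11
(-5, 11, 11) → sum 17
(11, 11, 1) → sum 23
(11, 1, 0) → sum 12
(1, 0, 0) → sum 1
(0, 0, -6) → sum -6
(0, -6, -8) → sum -14
(-6, -8, 9) → sum -5
(-8, 9, 0) → sum 1
(9, 0, 0) → sum 9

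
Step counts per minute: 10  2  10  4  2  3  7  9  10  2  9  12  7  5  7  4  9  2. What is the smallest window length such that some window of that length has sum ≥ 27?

Extend right; whenever the sum reaches 27, record the length and shrink from the left:
add 10: running sum 10 < 27
add 2: running sum 12 < 27
add 10: running sum 22 < 27
add 4: running sum 26 < 27
end 4: [10, 2, 10, 4, 2] sum 28, len 5
end 5: [10, 2, 10, 4, 2, 3] sum 31, len 6
end 6: [2, 10, 4, 2, 3, 7] sum 28, len 6
end 7: [10, 4, 2, 3, 7, 9] sum 35, len 6
end 8: [3, 7, 9, 10] sum 29, len 4
end 9: [7, 9, 10, 2] sum 28, len 4
end 10: [9, 10, 2, 9] sum 30, len 4
end 11: [10, 2, 9, 12] sum 33, len 4
end 12: [9, 12, 7] sum 28, len 3
end 13: [9, 12, 7, 5] sum 33, len 4
end 14: [12, 7, 5, 7] sum 31, len 4
end 15: [12, 7, 5, 7, 4] sum 35, len 5
end 16: [7, 5, 7, 4, 9] sum 32, len 5
end 17: [5, 7, 4, 9, 2] sum 27, len 5
Shortest qualifying length: 3.

3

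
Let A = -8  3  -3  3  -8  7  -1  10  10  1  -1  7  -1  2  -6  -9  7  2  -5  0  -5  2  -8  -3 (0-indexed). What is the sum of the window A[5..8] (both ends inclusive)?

Elements at indices 5..8: 7, -1, 10, 10
sum(7, -1, 10, 10) = 26

26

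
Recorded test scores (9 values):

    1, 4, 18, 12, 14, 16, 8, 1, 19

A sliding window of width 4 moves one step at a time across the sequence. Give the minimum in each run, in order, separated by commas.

Sliding a size-4 window across the 9 values:
[1, 4, 18, 12] → min 1
[4, 18, 12, 14] → min 4
[18, 12, 14, 16] → min 12
[12, 14, 16, 8] → min 8
[14, 16, 8, 1] → min 1
[16, 8, 1, 19] → min 1

1, 4, 12, 8, 1, 1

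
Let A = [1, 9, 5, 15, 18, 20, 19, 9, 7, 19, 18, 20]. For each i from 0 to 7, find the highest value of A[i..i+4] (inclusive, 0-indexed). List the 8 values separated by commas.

18, 20, 20, 20, 20, 20, 19, 20

1 9 5 15 18 → max 18
9 5 15 18 20 → max 20
5 15 18 20 19 → max 20
15 18 20 19 9 → max 20
18 20 19 9 7 → max 20
20 19 9 7 19 → max 20
19 9 7 19 18 → max 19
9 7 19 18 20 → max 20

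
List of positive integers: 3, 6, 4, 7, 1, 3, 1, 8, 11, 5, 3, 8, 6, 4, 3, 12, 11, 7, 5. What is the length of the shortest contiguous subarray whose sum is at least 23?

Extend right; whenever the sum reaches 23, record the length and shrink from the left:
add 3: running sum 3 < 23
add 6: running sum 9 < 23
add 4: running sum 13 < 23
add 7: running sum 20 < 23
add 1: running sum 21 < 23
add 3: shortest ending here [3, 6, 4, 7, 1, 3] sum 24, len 6
add 1: shortest ending here [3, 6, 4, 7, 1, 3, 1] sum 25, len 7
add 8: shortest ending here [4, 7, 1, 3, 1, 8] sum 24, len 6
add 11: shortest ending here [3, 1, 8, 11] sum 23, len 4
add 5: shortest ending here [8, 11, 5] sum 24, len 3
add 3: shortest ending here [8, 11, 5, 3] sum 27, len 4
add 8: shortest ending here [11, 5, 3, 8] sum 27, len 4
add 6: shortest ending here [11, 5, 3, 8, 6] sum 33, len 5
add 4: shortest ending here [5, 3, 8, 6, 4] sum 26, len 5
add 3: shortest ending here [3, 8, 6, 4, 3] sum 24, len 5
add 12: shortest ending here [6, 4, 3, 12] sum 25, len 4
add 11: shortest ending here [12, 11] sum 23, len 2
add 7: shortest ending here [12, 11, 7] sum 30, len 3
add 5: shortest ending here [11, 7, 5] sum 23, len 3
Shortest qualifying length: 2.

2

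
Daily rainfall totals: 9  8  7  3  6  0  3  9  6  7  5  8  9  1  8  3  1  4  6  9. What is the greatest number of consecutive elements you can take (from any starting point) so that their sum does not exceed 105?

19

Extend to the right; shrink from the left whenever the sum exceeds 105:
add 9: [9] sum 9, len 1
add 8: [9, 8] sum 17, len 2
add 7: [9, 8, 7] sum 24, len 3
add 3: [9, 8, 7, 3] sum 27, len 4
add 6: [9, 8, 7, 3, 6] sum 33, len 5
add 0: [9, 8, 7, 3, 6, 0] sum 33, len 6
add 3: [9, 8, 7, 3, 6, 0, 3] sum 36, len 7
add 9: [9, 8, 7, 3, 6, 0, 3, 9] sum 45, len 8
add 6: [9, 8, 7, 3, 6, 0, 3, 9, 6] sum 51, len 9
add 7: [9, 8, 7, 3, 6, 0, 3, 9, 6, 7] sum 58, len 10
add 5: [9, 8, 7, 3, 6, 0, 3, 9, 6, 7, 5] sum 63, len 11
add 8: [9, 8, 7, 3, 6, 0, 3, 9, 6, 7, 5, 8] sum 71, len 12
add 9: [9, 8, 7, 3, 6, 0, 3, 9, 6, 7, 5, 8, 9] sum 80, len 13
add 1: [9, 8, 7, 3, 6, 0, 3, 9, 6, 7, 5, 8, 9, 1] sum 81, len 14
add 8: [9, 8, 7, 3, 6, 0, 3, 9, 6, 7, 5, 8, 9, 1, 8] sum 89, len 15
add 3: [9, 8, 7, 3, 6, 0, 3, 9, 6, 7, 5, 8, 9, 1, 8, 3] sum 92, len 16
add 1: [9, 8, 7, 3, 6, 0, 3, 9, 6, 7, 5, 8, 9, 1, 8, 3, 1] sum 93, len 17
add 4: [9, 8, 7, 3, 6, 0, 3, 9, 6, 7, 5, 8, 9, 1, 8, 3, 1, 4] sum 97, len 18
add 6: [9, 8, 7, 3, 6, 0, 3, 9, 6, 7, 5, 8, 9, 1, 8, 3, 1, 4, 6] sum 103, len 19
add 9: [8, 7, 3, 6, 0, 3, 9, 6, 7, 5, 8, 9, 1, 8, 3, 1, 4, 6, 9] sum 103, len 19
Longest length seen: 19.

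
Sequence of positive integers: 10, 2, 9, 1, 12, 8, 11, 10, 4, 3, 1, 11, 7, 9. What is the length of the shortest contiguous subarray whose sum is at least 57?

Extend right; whenever the sum reaches 57, record the length and shrink from the left:
add 10: running sum 10 < 57
add 2: running sum 12 < 57
add 9: running sum 21 < 57
add 1: running sum 22 < 57
add 12: running sum 34 < 57
add 8: running sum 42 < 57
add 11: running sum 53 < 57
end 7: [10, 2, 9, 1, 12, 8, 11, 10] sum 63, len 8
end 8: [2, 9, 1, 12, 8, 11, 10, 4] sum 57, len 8
end 9: [9, 1, 12, 8, 11, 10, 4, 3] sum 58, len 8
end 10: [9, 1, 12, 8, 11, 10, 4, 3, 1] sum 59, len 9
end 11: [12, 8, 11, 10, 4, 3, 1, 11] sum 60, len 8
end 12: [12, 8, 11, 10, 4, 3, 1, 11, 7] sum 67, len 9
end 13: [8, 11, 10, 4, 3, 1, 11, 7, 9] sum 64, len 9
Shortest qualifying length: 8.

8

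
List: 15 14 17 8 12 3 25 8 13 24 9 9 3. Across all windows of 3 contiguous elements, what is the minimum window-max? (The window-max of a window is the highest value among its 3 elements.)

[15, 14, 17] → max 17
[14, 17, 8] → max 17
[17, 8, 12] → max 17
[8, 12, 3] → max 12
[12, 3, 25] → max 25
[3, 25, 8] → max 25
[25, 8, 13] → max 25
[8, 13, 24] → max 24
[13, 24, 9] → max 24
[24, 9, 9] → max 24
[9, 9, 3] → max 9
Minimum of these is 9.

9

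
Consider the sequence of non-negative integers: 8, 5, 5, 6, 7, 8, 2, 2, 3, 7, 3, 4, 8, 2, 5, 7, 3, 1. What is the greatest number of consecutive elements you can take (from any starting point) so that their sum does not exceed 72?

15

Extend to the right; shrink from the left whenever the sum exceeds 72:
[8] sum 8 len 1
[8, 5] sum 13 len 2
[8, 5, 5] sum 18 len 3
[8, 5, 5, 6] sum 24 len 4
[8, 5, 5, 6, 7] sum 31 len 5
[8, 5, 5, 6, 7, 8] sum 39 len 6
[8, 5, 5, 6, 7, 8, 2] sum 41 len 7
[8, 5, 5, 6, 7, 8, 2, 2] sum 43 len 8
[8, 5, 5, 6, 7, 8, 2, 2, 3] sum 46 len 9
[8, 5, 5, 6, 7, 8, 2, 2, 3, 7] sum 53 len 10
[8, 5, 5, 6, 7, 8, 2, 2, 3, 7, 3] sum 56 len 11
[8, 5, 5, 6, 7, 8, 2, 2, 3, 7, 3, 4] sum 60 len 12
[8, 5, 5, 6, 7, 8, 2, 2, 3, 7, 3, 4, 8] sum 68 len 13
[8, 5, 5, 6, 7, 8, 2, 2, 3, 7, 3, 4, 8, 2] sum 70 len 14
[5, 5, 6, 7, 8, 2, 2, 3, 7, 3, 4, 8, 2, 5] sum 67 len 14
[5, 6, 7, 8, 2, 2, 3, 7, 3, 4, 8, 2, 5, 7] sum 69 len 14
[5, 6, 7, 8, 2, 2, 3, 7, 3, 4, 8, 2, 5, 7, 3] sum 72 len 15
[6, 7, 8, 2, 2, 3, 7, 3, 4, 8, 2, 5, 7, 3, 1] sum 68 len 15
Longest length seen: 15.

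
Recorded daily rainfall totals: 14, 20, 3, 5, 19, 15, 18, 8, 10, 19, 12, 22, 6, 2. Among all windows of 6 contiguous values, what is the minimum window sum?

[14, 20, 3, 5, 19, 15] → sum 76
[20, 3, 5, 19, 15, 18] → sum 80
[3, 5, 19, 15, 18, 8] → sum 68
[5, 19, 15, 18, 8, 10] → sum 75
[19, 15, 18, 8, 10, 19] → sum 89
[15, 18, 8, 10, 19, 12] → sum 82
[18, 8, 10, 19, 12, 22] → sum 89
[8, 10, 19, 12, 22, 6] → sum 77
[10, 19, 12, 22, 6, 2] → sum 71
Minimum of these is 68.

68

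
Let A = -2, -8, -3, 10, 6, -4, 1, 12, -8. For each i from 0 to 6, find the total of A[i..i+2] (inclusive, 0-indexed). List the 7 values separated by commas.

-13, -1, 13, 12, 3, 9, 5

(-2, -8, -3) → sum -13
(-8, -3, 10) → sum -1
(-3, 10, 6) → sum 13
(10, 6, -4) → sum 12
(6, -4, 1) → sum 3
(-4, 1, 12) → sum 9
(1, 12, -8) → sum 5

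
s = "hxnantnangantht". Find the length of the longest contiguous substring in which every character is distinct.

5

add h: [h] len 1
add x: [h, x] len 2
add n: [h, x, n] len 3
add a: [h, x, n, a] len 4
add n (repeat n, move left end past it): [a, n] len 2
add t: [a, n, t] len 3
add n (repeat n, move left end past it): [t, n] len 2
add a: [t, n, a] len 3
add n (repeat n, move left end past it): [a, n] len 2
add g: [a, n, g] len 3
add a (repeat a, move left end past it): [n, g, a] len 3
add n (repeat n, move left end past it): [g, a, n] len 3
add t: [g, a, n, t] len 4
add h: [g, a, n, t, h] len 5
add t (repeat t, move left end past it): [h, t] len 2
Longest all-distinct length: 5.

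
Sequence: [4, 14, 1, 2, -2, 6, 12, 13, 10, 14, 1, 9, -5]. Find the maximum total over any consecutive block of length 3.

4 14 1 → sum 19
14 1 2 → sum 17
1 2 -2 → sum 1
2 -2 6 → sum 6
-2 6 12 → sum 16
6 12 13 → sum 31
12 13 10 → sum 35
13 10 14 → sum 37
10 14 1 → sum 25
14 1 9 → sum 24
1 9 -5 → sum 5
Maximum of these is 37.

37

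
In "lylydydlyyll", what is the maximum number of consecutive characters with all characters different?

3

add l: [l] len 1
add y: [l, y] len 2
add l (repeat l, move left end past it): [y, l] len 2
add y (repeat y, move left end past it): [l, y] len 2
add d: [l, y, d] len 3
add y (repeat y, move left end past it): [d, y] len 2
add d (repeat d, move left end past it): [y, d] len 2
add l: [y, d, l] len 3
add y (repeat y, move left end past it): [d, l, y] len 3
add y (repeat y, move left end past it): [y] len 1
add l: [y, l] len 2
add l (repeat l, move left end past it): [l] len 1
Longest all-distinct length: 3.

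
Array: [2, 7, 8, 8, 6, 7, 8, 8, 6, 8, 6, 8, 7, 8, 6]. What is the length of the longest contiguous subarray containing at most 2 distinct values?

[2] 1 distinct, len 1
[2, 7] 2 distinct, len 2
[7, 8] 2 distinct, len 2
[7, 8, 8] 2 distinct, len 3
[8, 8, 6] 2 distinct, len 3
[6, 7] 2 distinct, len 2
[7, 8] 2 distinct, len 2
[7, 8, 8] 2 distinct, len 3
[8, 8, 6] 2 distinct, len 3
[8, 8, 6, 8] 2 distinct, len 4
[8, 8, 6, 8, 6] 2 distinct, len 5
[8, 8, 6, 8, 6, 8] 2 distinct, len 6
[8, 7] 2 distinct, len 2
[8, 7, 8] 2 distinct, len 3
[8, 6] 2 distinct, len 2
Longest length with ≤2 distinct: 6.

6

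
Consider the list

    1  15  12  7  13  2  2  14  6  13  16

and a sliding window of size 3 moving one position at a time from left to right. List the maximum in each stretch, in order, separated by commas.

15, 15, 13, 13, 13, 14, 14, 14, 16

[1, 15, 12] → max 15
[15, 12, 7] → max 15
[12, 7, 13] → max 13
[7, 13, 2] → max 13
[13, 2, 2] → max 13
[2, 2, 14] → max 14
[2, 14, 6] → max 14
[14, 6, 13] → max 14
[6, 13, 16] → max 16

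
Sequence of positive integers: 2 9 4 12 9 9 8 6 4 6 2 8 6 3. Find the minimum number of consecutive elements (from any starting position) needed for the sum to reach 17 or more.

add 2: running sum 2 < 17
add 9: running sum 11 < 17
add 4: running sum 15 < 17
add 12: shortest ending here [9, 4, 12] sum 25, len 3
add 9: shortest ending here [12, 9] sum 21, len 2
add 9: shortest ending here [9, 9] sum 18, len 2
add 8: shortest ending here [9, 8] sum 17, len 2
add 6: shortest ending here [9, 8, 6] sum 23, len 3
add 4: shortest ending here [8, 6, 4] sum 18, len 3
add 6: shortest ending here [8, 6, 4, 6] sum 24, len 4
add 2: shortest ending here [6, 4, 6, 2] sum 18, len 4
add 8: shortest ending here [4, 6, 2, 8] sum 20, len 4
add 6: shortest ending here [6, 2, 8, 6] sum 22, len 4
add 3: shortest ending here [8, 6, 3] sum 17, len 3
Shortest qualifying length: 2.

2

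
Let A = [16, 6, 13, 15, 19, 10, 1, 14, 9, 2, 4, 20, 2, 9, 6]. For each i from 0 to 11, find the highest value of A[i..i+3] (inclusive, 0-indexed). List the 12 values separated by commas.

Sliding a size-4 window across the 15 values:
16 6 13 15 → max 16
6 13 15 19 → max 19
13 15 19 10 → max 19
15 19 10 1 → max 19
19 10 1 14 → max 19
10 1 14 9 → max 14
1 14 9 2 → max 14
14 9 2 4 → max 14
9 2 4 20 → max 20
2 4 20 2 → max 20
4 20 2 9 → max 20
20 2 9 6 → max 20

16, 19, 19, 19, 19, 14, 14, 14, 20, 20, 20, 20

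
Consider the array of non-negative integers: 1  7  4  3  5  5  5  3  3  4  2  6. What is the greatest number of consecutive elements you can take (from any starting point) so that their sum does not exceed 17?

5

→ 1: sum 1, len 1
→ 7: sum 8, len 2
→ 4: sum 12, len 3
→ 3: sum 15, len 4
→ 5 (dropped 1, 7): sum 12, len 3
→ 5: sum 17, len 4
→ 5 (dropped 4, 3): sum 15, len 3
→ 3 (dropped 5): sum 13, len 3
→ 3: sum 16, len 4
→ 4 (dropped 5): sum 15, len 4
→ 2: sum 17, len 5
→ 6 (dropped 5, 3): sum 15, len 4
Longest length seen: 5.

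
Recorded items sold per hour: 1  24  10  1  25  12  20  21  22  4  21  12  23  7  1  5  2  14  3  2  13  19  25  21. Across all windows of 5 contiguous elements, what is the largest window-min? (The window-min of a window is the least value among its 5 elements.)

12

(1, 24, 10, 1, 25) → min 1
(24, 10, 1, 25, 12) → min 1
(10, 1, 25, 12, 20) → min 1
(1, 25, 12, 20, 21) → min 1
(25, 12, 20, 21, 22) → min 12
(12, 20, 21, 22, 4) → min 4
(20, 21, 22, 4, 21) → min 4
(21, 22, 4, 21, 12) → min 4
(22, 4, 21, 12, 23) → min 4
(4, 21, 12, 23, 7) → min 4
(21, 12, 23, 7, 1) → min 1
(12, 23, 7, 1, 5) → min 1
(23, 7, 1, 5, 2) → min 1
(7, 1, 5, 2, 14) → min 1
(1, 5, 2, 14, 3) → min 1
(5, 2, 14, 3, 2) → min 2
(2, 14, 3, 2, 13) → min 2
(14, 3, 2, 13, 19) → min 2
(3, 2, 13, 19, 25) → min 2
(2, 13, 19, 25, 21) → min 2
Largest of these is 12.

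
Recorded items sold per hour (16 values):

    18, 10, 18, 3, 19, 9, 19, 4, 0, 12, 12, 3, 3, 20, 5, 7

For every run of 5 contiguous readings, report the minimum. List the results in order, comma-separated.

Sliding a size-5 window across the 16 values:
[18, 10, 18, 3, 19] → min 3
[10, 18, 3, 19, 9] → min 3
[18, 3, 19, 9, 19] → min 3
[3, 19, 9, 19, 4] → min 3
[19, 9, 19, 4, 0] → min 0
[9, 19, 4, 0, 12] → min 0
[19, 4, 0, 12, 12] → min 0
[4, 0, 12, 12, 3] → min 0
[0, 12, 12, 3, 3] → min 0
[12, 12, 3, 3, 20] → min 3
[12, 3, 3, 20, 5] → min 3
[3, 3, 20, 5, 7] → min 3

3, 3, 3, 3, 0, 0, 0, 0, 0, 3, 3, 3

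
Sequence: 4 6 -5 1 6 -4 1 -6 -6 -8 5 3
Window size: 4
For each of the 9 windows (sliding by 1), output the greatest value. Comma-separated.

[4, 6, -5, 1] → max 6
[6, -5, 1, 6] → max 6
[-5, 1, 6, -4] → max 6
[1, 6, -4, 1] → max 6
[6, -4, 1, -6] → max 6
[-4, 1, -6, -6] → max 1
[1, -6, -6, -8] → max 1
[-6, -6, -8, 5] → max 5
[-6, -8, 5, 3] → max 5

6, 6, 6, 6, 6, 1, 1, 5, 5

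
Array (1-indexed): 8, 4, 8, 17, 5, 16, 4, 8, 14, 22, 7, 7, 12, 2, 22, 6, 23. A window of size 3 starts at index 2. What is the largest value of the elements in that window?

17

Elements at indices 2..4: 4, 8, 17
max(4, 8, 17) = 17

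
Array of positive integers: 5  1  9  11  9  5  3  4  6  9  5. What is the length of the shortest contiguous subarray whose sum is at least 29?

3

add 5: running sum 5 < 29
add 1: running sum 6 < 29
add 9: running sum 15 < 29
add 11: running sum 26 < 29
add 9: shortest ending here [9, 11, 9] sum 29, len 3
add 5: shortest ending here [9, 11, 9, 5] sum 34, len 4
add 3: shortest ending here [9, 11, 9, 5, 3] sum 37, len 5
add 4: shortest ending here [11, 9, 5, 3, 4] sum 32, len 5
add 6: shortest ending here [11, 9, 5, 3, 4, 6] sum 38, len 6
add 9: shortest ending here [9, 5, 3, 4, 6, 9] sum 36, len 6
add 5: shortest ending here [5, 3, 4, 6, 9, 5] sum 32, len 6
Shortest qualifying length: 3.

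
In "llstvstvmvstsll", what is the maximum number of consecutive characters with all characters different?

[l] len 1
[l] len 1
[l, s] len 2
[l, s, t] len 3
[l, s, t, v] len 4
[t, v, s] len 3
[v, s, t] len 3
[s, t, v] len 3
[s, t, v, m] len 4
[m, v] len 2
[m, v, s] len 3
[m, v, s, t] len 4
[t, s] len 2
[t, s, l] len 3
[l] len 1
Longest all-distinct length: 4.

4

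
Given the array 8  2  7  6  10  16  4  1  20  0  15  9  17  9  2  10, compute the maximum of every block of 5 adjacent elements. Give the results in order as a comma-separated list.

Sliding a size-5 window across the 16 values:
[8, 2, 7, 6, 10] → max 10
[2, 7, 6, 10, 16] → max 16
[7, 6, 10, 16, 4] → max 16
[6, 10, 16, 4, 1] → max 16
[10, 16, 4, 1, 20] → max 20
[16, 4, 1, 20, 0] → max 20
[4, 1, 20, 0, 15] → max 20
[1, 20, 0, 15, 9] → max 20
[20, 0, 15, 9, 17] → max 20
[0, 15, 9, 17, 9] → max 17
[15, 9, 17, 9, 2] → max 17
[9, 17, 9, 2, 10] → max 17

10, 16, 16, 16, 20, 20, 20, 20, 20, 17, 17, 17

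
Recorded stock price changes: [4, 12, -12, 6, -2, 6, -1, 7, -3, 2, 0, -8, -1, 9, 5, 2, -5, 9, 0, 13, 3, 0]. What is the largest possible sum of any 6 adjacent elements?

24

Each size-6 window and its sum:
4 12 -12 6 -2 6 → sum 14
12 -12 6 -2 6 -1 → sum 9
-12 6 -2 6 -1 7 → sum 4
6 -2 6 -1 7 -3 → sum 13
-2 6 -1 7 -3 2 → sum 9
6 -1 7 -3 2 0 → sum 11
-1 7 -3 2 0 -8 → sum -3
7 -3 2 0 -8 -1 → sum -3
-3 2 0 -8 -1 9 → sum -1
2 0 -8 -1 9 5 → sum 7
0 -8 -1 9 5 2 → sum 7
-8 -1 9 5 2 -5 → sum 2
-1 9 5 2 -5 9 → sum 19
9 5 2 -5 9 0 → sum 20
5 2 -5 9 0 13 → sum 24
2 -5 9 0 13 3 → sum 22
-5 9 0 13 3 0 → sum 20
Largest of these is 24.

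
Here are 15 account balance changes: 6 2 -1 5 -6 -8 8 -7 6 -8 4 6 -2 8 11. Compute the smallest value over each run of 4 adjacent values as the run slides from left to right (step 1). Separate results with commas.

-1, -6, -8, -8, -8, -8, -8, -8, -8, -8, -2, -2

(6, 2, -1, 5) → min -1
(2, -1, 5, -6) → min -6
(-1, 5, -6, -8) → min -8
(5, -6, -8, 8) → min -8
(-6, -8, 8, -7) → min -8
(-8, 8, -7, 6) → min -8
(8, -7, 6, -8) → min -8
(-7, 6, -8, 4) → min -8
(6, -8, 4, 6) → min -8
(-8, 4, 6, -2) → min -8
(4, 6, -2, 8) → min -2
(6, -2, 8, 11) → min -2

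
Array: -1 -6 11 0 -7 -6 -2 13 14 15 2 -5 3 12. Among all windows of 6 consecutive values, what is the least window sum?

-10

Each size-6 window and its sum:
(-1, -6, 11, 0, -7, -6) → sum -9
(-6, 11, 0, -7, -6, -2) → sum -10
(11, 0, -7, -6, -2, 13) → sum 9
(0, -7, -6, -2, 13, 14) → sum 12
(-7, -6, -2, 13, 14, 15) → sum 27
(-6, -2, 13, 14, 15, 2) → sum 36
(-2, 13, 14, 15, 2, -5) → sum 37
(13, 14, 15, 2, -5, 3) → sum 42
(14, 15, 2, -5, 3, 12) → sum 41
Least of these is -10.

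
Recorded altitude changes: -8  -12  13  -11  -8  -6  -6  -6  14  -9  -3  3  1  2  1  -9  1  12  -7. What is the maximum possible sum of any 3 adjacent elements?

6

Each size-3 window and its sum:
(-8, -12, 13) → sum -7
(-12, 13, -11) → sum -10
(13, -11, -8) → sum -6
(-11, -8, -6) → sum -25
(-8, -6, -6) → sum -20
(-6, -6, -6) → sum -18
(-6, -6, 14) → sum 2
(-6, 14, -9) → sum -1
(14, -9, -3) → sum 2
(-9, -3, 3) → sum -9
(-3, 3, 1) → sum 1
(3, 1, 2) → sum 6
(1, 2, 1) → sum 4
(2, 1, -9) → sum -6
(1, -9, 1) → sum -7
(-9, 1, 12) → sum 4
(1, 12, -7) → sum 6
Maximum of these is 6.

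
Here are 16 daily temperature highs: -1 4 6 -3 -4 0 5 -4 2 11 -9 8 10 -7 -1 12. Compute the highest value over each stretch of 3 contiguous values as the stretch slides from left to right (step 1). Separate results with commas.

Sliding a size-3 window across the 16 values:
[-1, 4, 6] → max 6
[4, 6, -3] → max 6
[6, -3, -4] → max 6
[-3, -4, 0] → max 0
[-4, 0, 5] → max 5
[0, 5, -4] → max 5
[5, -4, 2] → max 5
[-4, 2, 11] → max 11
[2, 11, -9] → max 11
[11, -9, 8] → max 11
[-9, 8, 10] → max 10
[8, 10, -7] → max 10
[10, -7, -1] → max 10
[-7, -1, 12] → max 12

6, 6, 6, 0, 5, 5, 5, 11, 11, 11, 10, 10, 10, 12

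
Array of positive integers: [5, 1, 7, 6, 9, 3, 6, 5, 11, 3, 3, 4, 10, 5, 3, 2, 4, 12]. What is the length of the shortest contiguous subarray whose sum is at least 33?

5

Extend right; whenever the sum reaches 33, record the length and shrink from the left:
add 5: running sum 5 < 33
add 1: running sum 6 < 33
add 7: running sum 13 < 33
add 6: running sum 19 < 33
add 9: running sum 28 < 33
add 3: running sum 31 < 33
end 6: [5, 1, 7, 6, 9, 3, 6] sum 37, len 7
end 7: [7, 6, 9, 3, 6, 5] sum 36, len 6
end 8: [9, 3, 6, 5, 11] sum 34, len 5
end 9: [9, 3, 6, 5, 11, 3] sum 37, len 6
end 10: [9, 3, 6, 5, 11, 3, 3] sum 40, len 7
end 11: [3, 6, 5, 11, 3, 3, 4] sum 35, len 7
end 12: [5, 11, 3, 3, 4, 10] sum 36, len 6
end 13: [11, 3, 3, 4, 10, 5] sum 36, len 6
end 14: [11, 3, 3, 4, 10, 5, 3] sum 39, len 7
end 15: [11, 3, 3, 4, 10, 5, 3, 2] sum 41, len 8
end 16: [3, 3, 4, 10, 5, 3, 2, 4] sum 34, len 8
end 17: [10, 5, 3, 2, 4, 12] sum 36, len 6
Shortest qualifying length: 5.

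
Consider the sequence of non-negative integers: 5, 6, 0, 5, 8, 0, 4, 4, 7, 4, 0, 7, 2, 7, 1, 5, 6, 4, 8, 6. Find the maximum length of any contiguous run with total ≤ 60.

15

Extend to the right; shrink from the left whenever the sum exceeds 60:
→ 5: sum 5, len 1
→ 6: sum 11, len 2
→ 0: sum 11, len 3
→ 5: sum 16, len 4
→ 8: sum 24, len 5
→ 0: sum 24, len 6
→ 4: sum 28, len 7
→ 4: sum 32, len 8
→ 7: sum 39, len 9
→ 4: sum 43, len 10
→ 0: sum 43, len 11
→ 7: sum 50, len 12
→ 2: sum 52, len 13
→ 7: sum 59, len 14
→ 1: sum 60, len 15
→ 5 (dropped 5): sum 60, len 15
→ 6 (dropped 6): sum 60, len 15
→ 4 (dropped 0, 5): sum 59, len 14
→ 8 (dropped 8): sum 59, len 14
→ 6 (dropped 0, 4, 4): sum 57, len 12
Longest length seen: 15.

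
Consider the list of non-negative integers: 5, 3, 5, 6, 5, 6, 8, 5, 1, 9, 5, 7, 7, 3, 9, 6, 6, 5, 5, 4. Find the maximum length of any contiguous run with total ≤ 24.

5

add 5: [5] sum 5, len 1
add 3: [5, 3] sum 8, len 2
add 5: [5, 3, 5] sum 13, len 3
add 6: [5, 3, 5, 6] sum 19, len 4
add 5: [5, 3, 5, 6, 5] sum 24, len 5
add 6: [5, 6, 5, 6] sum 22, len 4
add 8: [5, 6, 8] sum 19, len 3
add 5: [5, 6, 8, 5] sum 24, len 4
add 1: [6, 8, 5, 1] sum 20, len 4
add 9: [8, 5, 1, 9] sum 23, len 4
add 5: [5, 1, 9, 5] sum 20, len 4
add 7: [1, 9, 5, 7] sum 22, len 4
add 7: [5, 7, 7] sum 19, len 3
add 3: [5, 7, 7, 3] sum 22, len 4
add 9: [7, 3, 9] sum 19, len 3
add 6: [3, 9, 6] sum 18, len 3
add 6: [3, 9, 6, 6] sum 24, len 4
add 5: [6, 6, 5] sum 17, len 3
add 5: [6, 6, 5, 5] sum 22, len 4
add 4: [6, 5, 5, 4] sum 20, len 4
Longest length seen: 5.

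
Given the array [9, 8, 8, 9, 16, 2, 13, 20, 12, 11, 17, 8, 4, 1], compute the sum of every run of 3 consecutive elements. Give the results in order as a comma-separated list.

[9, 8, 8] → sum 25
[8, 8, 9] → sum 25
[8, 9, 16] → sum 33
[9, 16, 2] → sum 27
[16, 2, 13] → sum 31
[2, 13, 20] → sum 35
[13, 20, 12] → sum 45
[20, 12, 11] → sum 43
[12, 11, 17] → sum 40
[11, 17, 8] → sum 36
[17, 8, 4] → sum 29
[8, 4, 1] → sum 13

25, 25, 33, 27, 31, 35, 45, 43, 40, 36, 29, 13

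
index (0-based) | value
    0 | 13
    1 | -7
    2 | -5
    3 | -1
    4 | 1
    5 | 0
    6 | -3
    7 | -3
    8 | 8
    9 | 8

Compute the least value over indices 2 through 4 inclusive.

Elements at indices 2..4: -5, -1, 1
min(-5, -1, 1) = -5

-5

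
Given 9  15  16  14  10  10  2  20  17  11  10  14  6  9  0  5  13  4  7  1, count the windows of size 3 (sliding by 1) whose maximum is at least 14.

11

[9, 15, 16] → max 16  ≥ 14 ✓
[15, 16, 14] → max 16  ≥ 14 ✓
[16, 14, 10] → max 16  ≥ 14 ✓
[14, 10, 10] → max 14  ≥ 14 ✓
[10, 10, 2] → max 10
[10, 2, 20] → max 20  ≥ 14 ✓
[2, 20, 17] → max 20  ≥ 14 ✓
[20, 17, 11] → max 20  ≥ 14 ✓
[17, 11, 10] → max 17  ≥ 14 ✓
[11, 10, 14] → max 14  ≥ 14 ✓
[10, 14, 6] → max 14  ≥ 14 ✓
[14, 6, 9] → max 14  ≥ 14 ✓
[6, 9, 0] → max 9
[9, 0, 5] → max 9
[0, 5, 13] → max 13
[5, 13, 4] → max 13
[13, 4, 7] → max 13
[4, 7, 1] → max 7
11 windows satisfy the condition.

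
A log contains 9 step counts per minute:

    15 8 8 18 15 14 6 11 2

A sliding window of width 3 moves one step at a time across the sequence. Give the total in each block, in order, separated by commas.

[15, 8, 8] → sum 31
[8, 8, 18] → sum 34
[8, 18, 15] → sum 41
[18, 15, 14] → sum 47
[15, 14, 6] → sum 35
[14, 6, 11] → sum 31
[6, 11, 2] → sum 19

31, 34, 41, 47, 35, 31, 19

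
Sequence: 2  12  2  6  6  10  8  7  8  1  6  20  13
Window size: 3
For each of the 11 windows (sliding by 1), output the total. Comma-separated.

(2, 12, 2) → sum 16
(12, 2, 6) → sum 20
(2, 6, 6) → sum 14
(6, 6, 10) → sum 22
(6, 10, 8) → sum 24
(10, 8, 7) → sum 25
(8, 7, 8) → sum 23
(7, 8, 1) → sum 16
(8, 1, 6) → sum 15
(1, 6, 20) → sum 27
(6, 20, 13) → sum 39

16, 20, 14, 22, 24, 25, 23, 16, 15, 27, 39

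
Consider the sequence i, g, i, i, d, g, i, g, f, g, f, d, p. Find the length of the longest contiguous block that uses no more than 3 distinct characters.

8

Extend right; when distinct count exceeds 3, shrink from the left:
add i: window [i] (1 distinct), len 1
add g: window [i, g] (2 distinct), len 2
add i: window [i, g, i] (2 distinct), len 3
add i: window [i, g, i, i] (2 distinct), len 4
add d: window [i, g, i, i, d] (3 distinct), len 5
add g: window [i, g, i, i, d, g] (3 distinct), len 6
add i: window [i, g, i, i, d, g, i] (3 distinct), len 7
add g: window [i, g, i, i, d, g, i, g] (3 distinct), len 8
add f: window [g, i, g, f] (3 distinct), len 4
add g: window [g, i, g, f, g] (3 distinct), len 5
add f: window [g, i, g, f, g, f] (3 distinct), len 6
add d: window [g, f, g, f, d] (3 distinct), len 5
add p: window [f, d, p] (3 distinct), len 3
Longest length with ≤3 distinct: 8.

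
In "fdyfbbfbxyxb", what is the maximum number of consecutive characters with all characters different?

4

add f: [f] len 1
add d: [f, d] len 2
add y: [f, d, y] len 3
add f (repeat f, move left end past it): [d, y, f] len 3
add b: [d, y, f, b] len 4
add b (repeat b, move left end past it): [b] len 1
add f: [b, f] len 2
add b (repeat b, move left end past it): [f, b] len 2
add x: [f, b, x] len 3
add y: [f, b, x, y] len 4
add x (repeat x, move left end past it): [y, x] len 2
add b: [y, x, b] len 3
Longest all-distinct length: 4.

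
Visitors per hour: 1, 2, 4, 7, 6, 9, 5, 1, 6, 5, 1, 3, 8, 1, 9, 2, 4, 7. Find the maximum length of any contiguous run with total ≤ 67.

Extend to the right; shrink from the left whenever the sum exceeds 67:
→ 1: sum 1, len 1
→ 2: sum 3, len 2
→ 4: sum 7, len 3
→ 7: sum 14, len 4
→ 6: sum 20, len 5
→ 9: sum 29, len 6
→ 5: sum 34, len 7
→ 1: sum 35, len 8
→ 6: sum 41, len 9
→ 5: sum 46, len 10
→ 1: sum 47, len 11
→ 3: sum 50, len 12
→ 8: sum 58, len 13
→ 1: sum 59, len 14
→ 9 (dropped 1): sum 67, len 14
→ 2 (dropped 2): sum 67, len 14
→ 4 (dropped 4): sum 67, len 14
→ 7 (dropped 7): sum 67, len 14
Longest length seen: 14.

14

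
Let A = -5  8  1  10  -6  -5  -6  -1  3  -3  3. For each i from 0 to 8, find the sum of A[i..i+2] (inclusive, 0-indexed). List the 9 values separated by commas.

4, 19, 5, -1, -17, -12, -4, -1, 3

[-5, 8, 1] → sum 4
[8, 1, 10] → sum 19
[1, 10, -6] → sum 5
[10, -6, -5] → sum -1
[-6, -5, -6] → sum -17
[-5, -6, -1] → sum -12
[-6, -1, 3] → sum -4
[-1, 3, -3] → sum -1
[3, -3, 3] → sum 3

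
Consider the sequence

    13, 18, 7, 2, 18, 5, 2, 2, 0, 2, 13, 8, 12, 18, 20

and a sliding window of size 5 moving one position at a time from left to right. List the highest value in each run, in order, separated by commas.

[13, 18, 7, 2, 18] → max 18
[18, 7, 2, 18, 5] → max 18
[7, 2, 18, 5, 2] → max 18
[2, 18, 5, 2, 2] → max 18
[18, 5, 2, 2, 0] → max 18
[5, 2, 2, 0, 2] → max 5
[2, 2, 0, 2, 13] → max 13
[2, 0, 2, 13, 8] → max 13
[0, 2, 13, 8, 12] → max 13
[2, 13, 8, 12, 18] → max 18
[13, 8, 12, 18, 20] → max 20

18, 18, 18, 18, 18, 5, 13, 13, 13, 18, 20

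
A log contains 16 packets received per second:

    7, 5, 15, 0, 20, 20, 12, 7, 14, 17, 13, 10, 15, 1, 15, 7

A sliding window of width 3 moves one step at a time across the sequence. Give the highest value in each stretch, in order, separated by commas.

15, 15, 20, 20, 20, 20, 14, 17, 17, 17, 15, 15, 15, 15

7 5 15 → max 15
5 15 0 → max 15
15 0 20 → max 20
0 20 20 → max 20
20 20 12 → max 20
20 12 7 → max 20
12 7 14 → max 14
7 14 17 → max 17
14 17 13 → max 17
17 13 10 → max 17
13 10 15 → max 15
10 15 1 → max 15
15 1 15 → max 15
1 15 7 → max 15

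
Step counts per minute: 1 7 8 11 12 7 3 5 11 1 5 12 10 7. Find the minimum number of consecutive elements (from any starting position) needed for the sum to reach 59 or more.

8

add 1: running sum 1 < 59
add 7: running sum 8 < 59
add 8: running sum 16 < 59
add 11: running sum 27 < 59
add 12: running sum 39 < 59
add 7: running sum 46 < 59
add 3: running sum 49 < 59
add 5: running sum 54 < 59
end 8: [7, 8, 11, 12, 7, 3, 5, 11] sum 64, len 8
end 9: [7, 8, 11, 12, 7, 3, 5, 11, 1] sum 65, len 9
end 10: [8, 11, 12, 7, 3, 5, 11, 1, 5] sum 63, len 9
end 11: [11, 12, 7, 3, 5, 11, 1, 5, 12] sum 67, len 9
end 12: [12, 7, 3, 5, 11, 1, 5, 12, 10] sum 66, len 9
end 13: [7, 3, 5, 11, 1, 5, 12, 10, 7] sum 61, len 9
Shortest qualifying length: 8.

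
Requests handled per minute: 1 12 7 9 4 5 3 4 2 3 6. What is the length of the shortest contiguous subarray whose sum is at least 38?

add 1: running sum 1 < 38
add 12: running sum 13 < 38
add 7: running sum 20 < 38
add 9: running sum 29 < 38
add 4: running sum 33 < 38
add 5: shortest ending here [1, 12, 7, 9, 4, 5] sum 38, len 6
add 3: shortest ending here [12, 7, 9, 4, 5, 3] sum 40, len 6
add 4: shortest ending here [12, 7, 9, 4, 5, 3, 4] sum 44, len 7
add 2: shortest ending here [12, 7, 9, 4, 5, 3, 4, 2] sum 46, len 8
add 3: shortest ending here [12, 7, 9, 4, 5, 3, 4, 2, 3] sum 49, len 9
add 6: shortest ending here [7, 9, 4, 5, 3, 4, 2, 3, 6] sum 43, len 9
Shortest qualifying length: 6.

6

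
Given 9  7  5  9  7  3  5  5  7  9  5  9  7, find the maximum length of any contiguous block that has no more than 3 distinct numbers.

7

Extend right; when distinct count exceeds 3, shrink from the left:
add 9: window [9] (1 distinct), len 1
add 7: window [9, 7] (2 distinct), len 2
add 5: window [9, 7, 5] (3 distinct), len 3
add 9: window [9, 7, 5, 9] (3 distinct), len 4
add 7: window [9, 7, 5, 9, 7] (3 distinct), len 5
add 3: window [9, 7, 3] (3 distinct), len 3
add 5: window [7, 3, 5] (3 distinct), len 3
add 5: window [7, 3, 5, 5] (3 distinct), len 4
add 7: window [7, 3, 5, 5, 7] (3 distinct), len 5
add 9: window [5, 5, 7, 9] (3 distinct), len 4
add 5: window [5, 5, 7, 9, 5] (3 distinct), len 5
add 9: window [5, 5, 7, 9, 5, 9] (3 distinct), len 6
add 7: window [5, 5, 7, 9, 5, 9, 7] (3 distinct), len 7
Longest length with ≤3 distinct: 7.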